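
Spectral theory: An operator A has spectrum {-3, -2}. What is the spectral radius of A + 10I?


Spectrum of A + 10I = {7, 8}
Spectral radius = max |lambda| over the shifted spectrum
= max(7, 8) = 8

8


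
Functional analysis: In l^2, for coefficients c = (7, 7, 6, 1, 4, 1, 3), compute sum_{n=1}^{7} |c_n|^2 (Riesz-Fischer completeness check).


sum |c_n|^2 = 7^2 + 7^2 + 6^2 + 1^2 + 4^2 + 1^2 + 3^2
= 49 + 49 + 36 + 1 + 16 + 1 + 9
= 161

161


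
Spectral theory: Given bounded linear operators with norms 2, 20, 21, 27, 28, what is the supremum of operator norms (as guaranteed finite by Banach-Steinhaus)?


By the Uniform Boundedness Principle, the supremum of norms is finite.
sup_k ||T_k|| = max(2, 20, 21, 27, 28) = 28

28


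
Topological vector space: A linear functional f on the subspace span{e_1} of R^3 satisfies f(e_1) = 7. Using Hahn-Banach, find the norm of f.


The norm of f is given by ||f|| = sup_{||x||=1} |f(x)|.
On span{e_1}, ||e_1|| = 1, so ||f|| = |f(e_1)| / ||e_1||
= |7| / 1 = 7.0000

7.0000


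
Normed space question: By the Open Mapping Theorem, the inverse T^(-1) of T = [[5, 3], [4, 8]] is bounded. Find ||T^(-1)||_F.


det(T) = 5*8 - 3*4 = 28
T^(-1) = (1/28) * [[8, -3], [-4, 5]] = [[0.2857, -0.1071], [-0.1429, 0.1786]]
||T^(-1)||_F^2 = 0.2857^2 + (-0.1071)^2 + (-0.1429)^2 + 0.1786^2 = 0.1454
||T^(-1)||_F = sqrt(0.1454) = 0.3813

0.3813


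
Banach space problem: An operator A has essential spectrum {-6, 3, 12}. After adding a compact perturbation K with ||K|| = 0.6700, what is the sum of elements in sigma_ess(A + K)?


By Weyl's theorem, the essential spectrum is invariant under compact perturbations.
sigma_ess(A + K) = sigma_ess(A) = {-6, 3, 12}
Sum = -6 + 3 + 12 = 9

9


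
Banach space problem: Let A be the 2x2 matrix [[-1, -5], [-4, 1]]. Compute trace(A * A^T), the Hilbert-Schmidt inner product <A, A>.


trace(A * A^T) = sum of squares of all entries
= (-1)^2 + (-5)^2 + (-4)^2 + 1^2
= 1 + 25 + 16 + 1
= 43

43


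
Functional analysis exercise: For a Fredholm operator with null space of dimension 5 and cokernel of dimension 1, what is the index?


The Fredholm index is defined as ind(T) = dim(ker T) - dim(coker T)
= 5 - 1
= 4

4


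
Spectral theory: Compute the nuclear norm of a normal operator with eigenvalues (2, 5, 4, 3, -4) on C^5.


For a normal operator, singular values equal |eigenvalues|.
Trace norm = sum |lambda_i| = 2 + 5 + 4 + 3 + 4
= 18

18


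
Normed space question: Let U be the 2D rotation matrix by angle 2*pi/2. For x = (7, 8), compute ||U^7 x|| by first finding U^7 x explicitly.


U is a rotation by theta = 2*pi/2
U^7 = rotation by 7*theta = 14*pi/2 = 2*pi/2 (mod 2*pi)
cos(2*pi/2) = -1.0000, sin(2*pi/2) = 0.0000
U^7 x = (-1.0000 * 7 - 0.0000 * 8, 0.0000 * 7 + -1.0000 * 8)
= (-7.0000, -8.0000)
||U^7 x|| = sqrt((-7.0000)^2 + (-8.0000)^2) = sqrt(113.0000) = 10.6301

10.6301


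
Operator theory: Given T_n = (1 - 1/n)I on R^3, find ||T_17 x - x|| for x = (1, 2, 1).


T_17 x - x = (1 - 1/17)x - x = -x/17
||x|| = sqrt(6) = 2.4495
||T_17 x - x|| = ||x||/17 = 2.4495/17 = 0.1441

0.1441


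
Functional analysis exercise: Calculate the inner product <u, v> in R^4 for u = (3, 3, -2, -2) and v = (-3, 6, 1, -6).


Computing the standard inner product <u, v> = sum u_i * v_i
= 3*-3 + 3*6 + -2*1 + -2*-6
= -9 + 18 + -2 + 12
= 19

19


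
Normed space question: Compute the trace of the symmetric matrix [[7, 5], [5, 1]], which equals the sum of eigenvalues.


For a self-adjoint (symmetric) matrix, the eigenvalues are real.
The sum of eigenvalues equals the trace of the matrix.
trace = 7 + 1 = 8

8


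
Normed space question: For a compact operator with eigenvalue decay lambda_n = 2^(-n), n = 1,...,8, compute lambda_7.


The eigenvalue formula gives lambda_7 = 1/2^7
= 1/128
= 0.0078

0.0078


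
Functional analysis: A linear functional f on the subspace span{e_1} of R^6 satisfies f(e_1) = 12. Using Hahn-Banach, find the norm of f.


The norm of f is given by ||f|| = sup_{||x||=1} |f(x)|.
On span{e_1}, ||e_1|| = 1, so ||f|| = |f(e_1)| / ||e_1||
= |12| / 1 = 12.0000

12.0000


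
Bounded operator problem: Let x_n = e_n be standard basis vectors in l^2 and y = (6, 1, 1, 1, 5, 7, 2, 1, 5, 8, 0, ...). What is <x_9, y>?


x_9 = e_9 is the standard basis vector with 1 in position 9.
<x_9, y> = y_9 = 5
As n -> infinity, <x_n, y> -> 0, confirming weak convergence of (x_n) to 0.

5


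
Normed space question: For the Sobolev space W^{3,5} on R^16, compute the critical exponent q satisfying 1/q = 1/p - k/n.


Using the Sobolev embedding formula: 1/q = 1/p - k/n
1/q = 1/5 - 3/16 = 1/80
q = 1/(1/80) = 80

80.0000


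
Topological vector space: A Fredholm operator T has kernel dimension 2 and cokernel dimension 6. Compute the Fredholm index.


The Fredholm index is defined as ind(T) = dim(ker T) - dim(coker T)
= 2 - 6
= -4

-4


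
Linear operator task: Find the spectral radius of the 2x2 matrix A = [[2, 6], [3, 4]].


For a 2x2 matrix, eigenvalues satisfy lambda^2 - (trace)*lambda + det = 0
trace = 2 + 4 = 6
det = 2*4 - 6*3 = -10
discriminant = 6^2 - 4*(-10) = 76
spectral radius = max |eigenvalue| = 7.3589

7.3589


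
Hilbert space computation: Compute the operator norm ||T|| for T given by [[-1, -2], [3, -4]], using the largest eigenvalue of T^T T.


A^T A = [[10, -10], [-10, 20]]
trace(A^T A) = 30, det(A^T A) = 100
discriminant = 30^2 - 4*100 = 500
Largest eigenvalue of A^T A = (trace + sqrt(disc))/2 = 26.1803
||T|| = sqrt(26.1803) = 5.1167

5.1167


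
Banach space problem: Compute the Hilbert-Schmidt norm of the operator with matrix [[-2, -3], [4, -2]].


The Hilbert-Schmidt norm is sqrt(sum of squares of all entries).
Sum of squares = (-2)^2 + (-3)^2 + 4^2 + (-2)^2
= 4 + 9 + 16 + 4 = 33
||T||_HS = sqrt(33) = 5.7446

5.7446


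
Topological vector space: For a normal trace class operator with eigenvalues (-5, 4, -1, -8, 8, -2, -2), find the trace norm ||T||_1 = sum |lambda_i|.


For a normal operator, singular values equal |eigenvalues|.
Trace norm = sum |lambda_i| = 5 + 4 + 1 + 8 + 8 + 2 + 2
= 30

30


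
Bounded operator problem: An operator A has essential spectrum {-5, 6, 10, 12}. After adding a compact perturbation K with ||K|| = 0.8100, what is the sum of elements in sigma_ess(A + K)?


By Weyl's theorem, the essential spectrum is invariant under compact perturbations.
sigma_ess(A + K) = sigma_ess(A) = {-5, 6, 10, 12}
Sum = -5 + 6 + 10 + 12 = 23

23


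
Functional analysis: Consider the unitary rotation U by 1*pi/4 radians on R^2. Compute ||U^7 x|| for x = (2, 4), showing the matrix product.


U is a rotation by theta = 1*pi/4
U^7 = rotation by 7*theta = 7*pi/4
cos(7*pi/4) = 0.7071, sin(7*pi/4) = -0.7071
U^7 x = (0.7071 * 2 - -0.7071 * 4, -0.7071 * 2 + 0.7071 * 4)
= (4.2426, 1.4142)
||U^7 x|| = sqrt(4.2426^2 + 1.4142^2) = sqrt(20.0000) = 4.4721

4.4721


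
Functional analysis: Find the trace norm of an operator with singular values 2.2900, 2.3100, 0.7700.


The nuclear norm is the sum of all singular values.
||T||_1 = 2.2900 + 2.3100 + 0.7700
= 5.3700

5.3700


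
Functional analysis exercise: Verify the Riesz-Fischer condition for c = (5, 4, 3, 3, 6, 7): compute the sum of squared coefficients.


sum |c_n|^2 = 5^2 + 4^2 + 3^2 + 3^2 + 6^2 + 7^2
= 25 + 16 + 9 + 9 + 36 + 49
= 144

144


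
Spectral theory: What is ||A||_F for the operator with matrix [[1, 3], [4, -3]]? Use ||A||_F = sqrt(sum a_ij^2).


||A||_F^2 = sum a_ij^2
= 1^2 + 3^2 + 4^2 + (-3)^2
= 1 + 9 + 16 + 9 = 35
||A||_F = sqrt(35) = 5.9161

5.9161


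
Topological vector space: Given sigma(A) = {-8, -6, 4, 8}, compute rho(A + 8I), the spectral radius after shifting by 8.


Spectrum of A + 8I = {0, 2, 12, 16}
Spectral radius = max |lambda| over the shifted spectrum
= max(0, 2, 12, 16) = 16

16


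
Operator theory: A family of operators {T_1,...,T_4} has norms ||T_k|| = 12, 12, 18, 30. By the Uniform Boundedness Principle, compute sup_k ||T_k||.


By the Uniform Boundedness Principle, the supremum of norms is finite.
sup_k ||T_k|| = max(12, 12, 18, 30) = 30

30


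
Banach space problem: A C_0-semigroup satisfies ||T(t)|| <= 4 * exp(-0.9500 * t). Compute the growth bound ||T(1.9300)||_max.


||T(1.9300)|| <= 4 * exp(-0.9500 * 1.9300)
= 4 * exp(-1.8335)
= 4 * 0.1599
= 0.6394

0.6394


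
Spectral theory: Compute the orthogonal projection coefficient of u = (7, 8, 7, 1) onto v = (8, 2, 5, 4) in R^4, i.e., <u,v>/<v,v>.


Computing <u,v> = 7*8 + 8*2 + 7*5 + 1*4 = 111
Computing <v,v> = 8^2 + 2^2 + 5^2 + 4^2 = 109
Projection coefficient = 111/109 = 1.0183

1.0183


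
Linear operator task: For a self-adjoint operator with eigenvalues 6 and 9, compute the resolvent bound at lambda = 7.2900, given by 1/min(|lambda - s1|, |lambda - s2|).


dist(7.2900, {6, 9}) = min(|7.2900 - 6|, |7.2900 - 9|)
= min(1.2900, 1.7100) = 1.2900
Resolvent bound = 1/1.2900 = 0.7752

0.7752


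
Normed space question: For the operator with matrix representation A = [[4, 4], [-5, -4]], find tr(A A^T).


trace(A * A^T) = sum of squares of all entries
= 4^2 + 4^2 + (-5)^2 + (-4)^2
= 16 + 16 + 25 + 16
= 73

73


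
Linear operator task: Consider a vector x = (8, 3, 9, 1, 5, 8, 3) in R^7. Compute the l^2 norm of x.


The l^2 norm = (sum |x_i|^2)^(1/2)
Sum of 2th powers = 64 + 9 + 81 + 1 + 25 + 64 + 9 = 253
||x||_2 = (253)^(1/2) = 15.9060

15.9060


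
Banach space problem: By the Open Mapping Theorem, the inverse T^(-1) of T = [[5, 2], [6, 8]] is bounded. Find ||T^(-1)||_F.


det(T) = 5*8 - 2*6 = 28
T^(-1) = (1/28) * [[8, -2], [-6, 5]] = [[0.2857, -0.0714], [-0.2143, 0.1786]]
||T^(-1)||_F^2 = 0.2857^2 + (-0.0714)^2 + (-0.2143)^2 + 0.1786^2 = 0.1645
||T^(-1)||_F = sqrt(0.1645) = 0.4056

0.4056


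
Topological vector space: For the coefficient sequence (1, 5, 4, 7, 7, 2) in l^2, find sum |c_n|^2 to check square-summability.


sum |c_n|^2 = 1^2 + 5^2 + 4^2 + 7^2 + 7^2 + 2^2
= 1 + 25 + 16 + 49 + 49 + 4
= 144

144


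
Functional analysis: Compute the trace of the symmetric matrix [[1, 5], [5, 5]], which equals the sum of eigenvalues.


For a self-adjoint (symmetric) matrix, the eigenvalues are real.
The sum of eigenvalues equals the trace of the matrix.
trace = 1 + 5 = 6

6


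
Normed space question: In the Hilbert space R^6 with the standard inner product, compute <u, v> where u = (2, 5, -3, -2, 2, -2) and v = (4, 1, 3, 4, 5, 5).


Computing the standard inner product <u, v> = sum u_i * v_i
= 2*4 + 5*1 + -3*3 + -2*4 + 2*5 + -2*5
= 8 + 5 + -9 + -8 + 10 + -10
= -4

-4


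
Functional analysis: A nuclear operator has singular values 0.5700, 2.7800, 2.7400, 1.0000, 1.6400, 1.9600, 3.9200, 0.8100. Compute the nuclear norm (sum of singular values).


The nuclear norm is the sum of all singular values.
||T||_1 = 0.5700 + 2.7800 + 2.7400 + 1.0000 + 1.6400 + 1.9600 + 3.9200 + 0.8100
= 15.4200

15.4200


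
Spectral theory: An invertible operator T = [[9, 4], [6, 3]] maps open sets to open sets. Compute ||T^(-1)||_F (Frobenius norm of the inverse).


det(T) = 9*3 - 4*6 = 3
T^(-1) = (1/3) * [[3, -4], [-6, 9]] = [[1.0000, -1.3333], [-2.0000, 3.0000]]
||T^(-1)||_F^2 = 1.0000^2 + (-1.3333)^2 + (-2.0000)^2 + 3.0000^2 = 15.7778
||T^(-1)||_F = sqrt(15.7778) = 3.9721

3.9721


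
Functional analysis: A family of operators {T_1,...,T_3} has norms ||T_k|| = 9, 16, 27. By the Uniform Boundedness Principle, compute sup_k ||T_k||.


By the Uniform Boundedness Principle, the supremum of norms is finite.
sup_k ||T_k|| = max(9, 16, 27) = 27

27


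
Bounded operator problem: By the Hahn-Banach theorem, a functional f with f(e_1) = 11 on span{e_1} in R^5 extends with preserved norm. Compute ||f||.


The norm of f is given by ||f|| = sup_{||x||=1} |f(x)|.
On span{e_1}, ||e_1|| = 1, so ||f|| = |f(e_1)| / ||e_1||
= |11| / 1 = 11.0000

11.0000


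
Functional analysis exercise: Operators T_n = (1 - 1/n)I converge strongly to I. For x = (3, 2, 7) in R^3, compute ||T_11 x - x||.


T_11 x - x = (1 - 1/11)x - x = -x/11
||x|| = sqrt(62) = 7.8740
||T_11 x - x|| = ||x||/11 = 7.8740/11 = 0.7158

0.7158


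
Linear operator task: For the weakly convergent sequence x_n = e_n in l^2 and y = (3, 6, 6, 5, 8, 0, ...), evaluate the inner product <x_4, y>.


x_4 = e_4 is the standard basis vector with 1 in position 4.
<x_4, y> = y_4 = 5
As n -> infinity, <x_n, y> -> 0, confirming weak convergence of (x_n) to 0.

5


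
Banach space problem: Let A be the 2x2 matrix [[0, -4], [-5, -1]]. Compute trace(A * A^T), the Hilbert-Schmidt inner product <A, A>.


trace(A * A^T) = sum of squares of all entries
= 0^2 + (-4)^2 + (-5)^2 + (-1)^2
= 0 + 16 + 25 + 1
= 42

42


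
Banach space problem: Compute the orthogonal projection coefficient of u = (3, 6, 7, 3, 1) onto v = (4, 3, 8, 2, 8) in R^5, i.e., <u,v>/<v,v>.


Computing <u,v> = 3*4 + 6*3 + 7*8 + 3*2 + 1*8 = 100
Computing <v,v> = 4^2 + 3^2 + 8^2 + 2^2 + 8^2 = 157
Projection coefficient = 100/157 = 0.6369

0.6369


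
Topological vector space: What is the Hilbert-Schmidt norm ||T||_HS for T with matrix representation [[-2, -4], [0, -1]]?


The Hilbert-Schmidt norm is sqrt(sum of squares of all entries).
Sum of squares = (-2)^2 + (-4)^2 + 0^2 + (-1)^2
= 4 + 16 + 0 + 1 = 21
||T||_HS = sqrt(21) = 4.5826

4.5826


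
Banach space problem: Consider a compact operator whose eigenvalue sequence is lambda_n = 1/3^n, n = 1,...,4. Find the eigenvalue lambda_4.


The eigenvalue formula gives lambda_4 = 1/3^4
= 1/81
= 0.0123

0.0123


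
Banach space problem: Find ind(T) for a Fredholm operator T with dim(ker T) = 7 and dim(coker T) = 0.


The Fredholm index is defined as ind(T) = dim(ker T) - dim(coker T)
= 7 - 0
= 7

7


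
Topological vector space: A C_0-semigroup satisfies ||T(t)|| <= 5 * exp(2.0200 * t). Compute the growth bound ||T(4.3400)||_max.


||T(4.3400)|| <= 5 * exp(2.0200 * 4.3400)
= 5 * exp(8.7668)
= 5 * 6417.6032
= 32088.0162

32088.0162


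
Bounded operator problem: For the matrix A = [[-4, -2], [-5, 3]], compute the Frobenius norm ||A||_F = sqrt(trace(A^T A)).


||A||_F^2 = sum a_ij^2
= (-4)^2 + (-2)^2 + (-5)^2 + 3^2
= 16 + 4 + 25 + 9 = 54
||A||_F = sqrt(54) = 7.3485

7.3485


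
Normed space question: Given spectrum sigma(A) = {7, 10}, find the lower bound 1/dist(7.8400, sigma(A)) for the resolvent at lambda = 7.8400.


dist(7.8400, {7, 10}) = min(|7.8400 - 7|, |7.8400 - 10|)
= min(0.8400, 2.1600) = 0.8400
Resolvent bound = 1/0.8400 = 1.1905

1.1905


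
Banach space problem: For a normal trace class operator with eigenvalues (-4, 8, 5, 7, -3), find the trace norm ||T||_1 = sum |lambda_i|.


For a normal operator, singular values equal |eigenvalues|.
Trace norm = sum |lambda_i| = 4 + 8 + 5 + 7 + 3
= 27

27


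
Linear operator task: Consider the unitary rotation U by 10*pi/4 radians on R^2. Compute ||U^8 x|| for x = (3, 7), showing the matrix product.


U is a rotation by theta = 10*pi/4
U^8 = rotation by 8*theta = 80*pi/4 = 0*pi/4 (mod 2*pi)
cos(0*pi/4) = 1.0000, sin(0*pi/4) = 0.0000
U^8 x = (1.0000 * 3 - 0.0000 * 7, 0.0000 * 3 + 1.0000 * 7)
= (3.0000, 7.0000)
||U^8 x|| = sqrt(3.0000^2 + 7.0000^2) = sqrt(58.0000) = 7.6158

7.6158


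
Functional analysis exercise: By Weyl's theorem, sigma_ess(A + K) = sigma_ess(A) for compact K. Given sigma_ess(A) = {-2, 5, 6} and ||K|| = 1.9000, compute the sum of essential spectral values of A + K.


By Weyl's theorem, the essential spectrum is invariant under compact perturbations.
sigma_ess(A + K) = sigma_ess(A) = {-2, 5, 6}
Sum = -2 + 5 + 6 = 9

9


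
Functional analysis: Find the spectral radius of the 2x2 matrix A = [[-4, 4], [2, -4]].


For a 2x2 matrix, eigenvalues satisfy lambda^2 - (trace)*lambda + det = 0
trace = -4 + -4 = -8
det = -4*-4 - 4*2 = 8
discriminant = (-8)^2 - 4*(8) = 32
spectral radius = max |eigenvalue| = 6.8284

6.8284


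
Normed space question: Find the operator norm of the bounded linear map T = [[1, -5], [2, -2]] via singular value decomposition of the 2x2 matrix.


A^T A = [[5, -9], [-9, 29]]
trace(A^T A) = 34, det(A^T A) = 64
discriminant = 34^2 - 4*64 = 900
Largest eigenvalue of A^T A = (trace + sqrt(disc))/2 = 32.0000
||T|| = sqrt(32.0000) = 5.6569

5.6569


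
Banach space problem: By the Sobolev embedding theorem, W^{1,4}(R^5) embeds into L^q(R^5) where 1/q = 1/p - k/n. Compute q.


Using the Sobolev embedding formula: 1/q = 1/p - k/n
1/q = 1/4 - 1/5 = 1/20
q = 1/(1/20) = 20

20.0000


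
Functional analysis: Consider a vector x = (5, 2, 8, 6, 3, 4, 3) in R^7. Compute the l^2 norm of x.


The l^2 norm = (sum |x_i|^2)^(1/2)
Sum of 2th powers = 25 + 4 + 64 + 36 + 9 + 16 + 9 = 163
||x||_2 = (163)^(1/2) = 12.7671

12.7671


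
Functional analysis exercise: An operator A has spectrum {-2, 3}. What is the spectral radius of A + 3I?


Spectrum of A + 3I = {1, 6}
Spectral radius = max |lambda| over the shifted spectrum
= max(1, 6) = 6

6


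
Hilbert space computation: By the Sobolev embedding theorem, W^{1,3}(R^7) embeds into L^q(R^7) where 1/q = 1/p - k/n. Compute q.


Using the Sobolev embedding formula: 1/q = 1/p - k/n
1/q = 1/3 - 1/7 = 4/21
q = 1/(4/21) = 21/4 = 5.2500

5.2500


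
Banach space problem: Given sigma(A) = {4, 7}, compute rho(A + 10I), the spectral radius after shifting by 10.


Spectrum of A + 10I = {14, 17}
Spectral radius = max |lambda| over the shifted spectrum
= max(14, 17) = 17

17


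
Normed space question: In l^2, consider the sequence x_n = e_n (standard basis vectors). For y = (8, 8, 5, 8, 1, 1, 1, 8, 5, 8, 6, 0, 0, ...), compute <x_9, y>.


x_9 = e_9 is the standard basis vector with 1 in position 9.
<x_9, y> = y_9 = 5
As n -> infinity, <x_n, y> -> 0, confirming weak convergence of (x_n) to 0.

5


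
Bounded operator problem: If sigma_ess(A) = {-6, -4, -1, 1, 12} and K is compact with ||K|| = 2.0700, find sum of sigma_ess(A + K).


By Weyl's theorem, the essential spectrum is invariant under compact perturbations.
sigma_ess(A + K) = sigma_ess(A) = {-6, -4, -1, 1, 12}
Sum = -6 + -4 + -1 + 1 + 12 = 2

2


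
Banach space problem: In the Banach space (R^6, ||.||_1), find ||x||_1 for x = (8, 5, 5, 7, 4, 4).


The l^1 norm equals the sum of absolute values of all components.
||x||_1 = 8 + 5 + 5 + 7 + 4 + 4
= 33

33.0000


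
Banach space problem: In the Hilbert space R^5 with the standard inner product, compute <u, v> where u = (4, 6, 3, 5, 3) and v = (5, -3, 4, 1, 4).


Computing the standard inner product <u, v> = sum u_i * v_i
= 4*5 + 6*-3 + 3*4 + 5*1 + 3*4
= 20 + -18 + 12 + 5 + 12
= 31

31


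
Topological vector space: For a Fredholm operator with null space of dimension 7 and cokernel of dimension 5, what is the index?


The Fredholm index is defined as ind(T) = dim(ker T) - dim(coker T)
= 7 - 5
= 2

2


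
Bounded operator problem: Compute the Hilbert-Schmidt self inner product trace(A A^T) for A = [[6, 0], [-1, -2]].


trace(A * A^T) = sum of squares of all entries
= 6^2 + 0^2 + (-1)^2 + (-2)^2
= 36 + 0 + 1 + 4
= 41

41


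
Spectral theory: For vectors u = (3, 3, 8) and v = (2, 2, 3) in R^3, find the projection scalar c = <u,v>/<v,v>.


Computing <u,v> = 3*2 + 3*2 + 8*3 = 36
Computing <v,v> = 2^2 + 2^2 + 3^2 = 17
Projection coefficient = 36/17 = 2.1176

2.1176


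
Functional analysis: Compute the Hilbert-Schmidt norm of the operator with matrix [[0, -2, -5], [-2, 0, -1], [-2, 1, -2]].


The Hilbert-Schmidt norm is sqrt(sum of squares of all entries).
Sum of squares = 0^2 + (-2)^2 + (-5)^2 + (-2)^2 + 0^2 + (-1)^2 + (-2)^2 + 1^2 + (-2)^2
= 0 + 4 + 25 + 4 + 0 + 1 + 4 + 1 + 4 = 43
||T||_HS = sqrt(43) = 6.5574

6.5574


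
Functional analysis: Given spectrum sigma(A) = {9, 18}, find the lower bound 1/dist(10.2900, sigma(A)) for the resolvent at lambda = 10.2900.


dist(10.2900, {9, 18}) = min(|10.2900 - 9|, |10.2900 - 18|)
= min(1.2900, 7.7100) = 1.2900
Resolvent bound = 1/1.2900 = 0.7752

0.7752


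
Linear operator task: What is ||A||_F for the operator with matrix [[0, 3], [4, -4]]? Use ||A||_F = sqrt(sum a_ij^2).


||A||_F^2 = sum a_ij^2
= 0^2 + 3^2 + 4^2 + (-4)^2
= 0 + 9 + 16 + 16 = 41
||A||_F = sqrt(41) = 6.4031

6.4031


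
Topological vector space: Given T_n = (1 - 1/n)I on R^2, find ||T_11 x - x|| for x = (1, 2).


T_11 x - x = (1 - 1/11)x - x = -x/11
||x|| = sqrt(5) = 2.2361
||T_11 x - x|| = ||x||/11 = 2.2361/11 = 0.2033

0.2033


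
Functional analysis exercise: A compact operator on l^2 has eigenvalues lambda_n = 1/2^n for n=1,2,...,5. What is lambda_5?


The eigenvalue formula gives lambda_5 = 1/2^5
= 1/32
= 0.0312

0.0312


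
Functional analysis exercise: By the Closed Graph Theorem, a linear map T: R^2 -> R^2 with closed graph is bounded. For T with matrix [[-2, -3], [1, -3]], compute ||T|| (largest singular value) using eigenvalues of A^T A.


A^T A = [[5, 3], [3, 18]]
trace(A^T A) = 23, det(A^T A) = 81
discriminant = 23^2 - 4*81 = 205
Largest eigenvalue of A^T A = (trace + sqrt(disc))/2 = 18.6589
||T|| = sqrt(18.6589) = 4.3196

4.3196


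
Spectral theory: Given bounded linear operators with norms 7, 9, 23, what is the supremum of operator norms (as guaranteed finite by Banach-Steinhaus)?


By the Uniform Boundedness Principle, the supremum of norms is finite.
sup_k ||T_k|| = max(7, 9, 23) = 23

23


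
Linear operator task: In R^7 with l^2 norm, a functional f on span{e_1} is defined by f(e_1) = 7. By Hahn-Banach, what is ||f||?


The norm of f is given by ||f|| = sup_{||x||=1} |f(x)|.
On span{e_1}, ||e_1|| = 1, so ||f|| = |f(e_1)| / ||e_1||
= |7| / 1 = 7.0000

7.0000


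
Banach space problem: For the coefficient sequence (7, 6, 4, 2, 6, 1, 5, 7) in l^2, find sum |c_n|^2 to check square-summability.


sum |c_n|^2 = 7^2 + 6^2 + 4^2 + 2^2 + 6^2 + 1^2 + 5^2 + 7^2
= 49 + 36 + 16 + 4 + 36 + 1 + 25 + 49
= 216

216


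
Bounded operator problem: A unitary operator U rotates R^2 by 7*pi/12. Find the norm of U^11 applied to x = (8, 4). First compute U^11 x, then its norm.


U is a rotation by theta = 7*pi/12
U^11 = rotation by 11*theta = 77*pi/12 = 5*pi/12 (mod 2*pi)
cos(5*pi/12) = 0.2588, sin(5*pi/12) = 0.9659
U^11 x = (0.2588 * 8 - 0.9659 * 4, 0.9659 * 8 + 0.2588 * 4)
= (-1.7932, 8.7627)
||U^11 x|| = sqrt((-1.7932)^2 + 8.7627^2) = sqrt(80.0000) = 8.9443

8.9443


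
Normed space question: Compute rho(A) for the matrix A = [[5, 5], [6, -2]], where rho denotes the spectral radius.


For a 2x2 matrix, eigenvalues satisfy lambda^2 - (trace)*lambda + det = 0
trace = 5 + -2 = 3
det = 5*-2 - 5*6 = -40
discriminant = 3^2 - 4*(-40) = 169
spectral radius = max |eigenvalue| = 8.0000

8.0000


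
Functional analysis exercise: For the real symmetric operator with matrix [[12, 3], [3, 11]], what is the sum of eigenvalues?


For a self-adjoint (symmetric) matrix, the eigenvalues are real.
The sum of eigenvalues equals the trace of the matrix.
trace = 12 + 11 = 23

23


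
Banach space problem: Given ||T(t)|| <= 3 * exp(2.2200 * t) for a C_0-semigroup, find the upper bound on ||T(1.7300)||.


||T(1.7300)|| <= 3 * exp(2.2200 * 1.7300)
= 3 * exp(3.8406)
= 3 * 46.5534
= 139.6602

139.6602


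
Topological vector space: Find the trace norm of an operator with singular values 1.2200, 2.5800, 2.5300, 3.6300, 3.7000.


The nuclear norm is the sum of all singular values.
||T||_1 = 1.2200 + 2.5800 + 2.5300 + 3.6300 + 3.7000
= 13.6600

13.6600


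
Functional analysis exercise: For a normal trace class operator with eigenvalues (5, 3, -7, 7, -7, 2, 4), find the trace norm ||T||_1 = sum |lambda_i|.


For a normal operator, singular values equal |eigenvalues|.
Trace norm = sum |lambda_i| = 5 + 3 + 7 + 7 + 7 + 2 + 4
= 35

35


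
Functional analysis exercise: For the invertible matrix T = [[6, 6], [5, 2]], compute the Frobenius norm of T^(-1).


det(T) = 6*2 - 6*5 = -18
T^(-1) = (1/-18) * [[2, -6], [-5, 6]] = [[-0.1111, 0.3333], [0.2778, -0.3333]]
||T^(-1)||_F^2 = (-0.1111)^2 + 0.3333^2 + 0.2778^2 + (-0.3333)^2 = 0.3117
||T^(-1)||_F = sqrt(0.3117) = 0.5583

0.5583


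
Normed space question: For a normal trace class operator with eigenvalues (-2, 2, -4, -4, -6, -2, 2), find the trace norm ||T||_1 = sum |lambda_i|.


For a normal operator, singular values equal |eigenvalues|.
Trace norm = sum |lambda_i| = 2 + 2 + 4 + 4 + 6 + 2 + 2
= 22

22


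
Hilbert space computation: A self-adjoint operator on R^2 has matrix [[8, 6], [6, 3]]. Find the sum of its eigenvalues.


For a self-adjoint (symmetric) matrix, the eigenvalues are real.
The sum of eigenvalues equals the trace of the matrix.
trace = 8 + 3 = 11

11


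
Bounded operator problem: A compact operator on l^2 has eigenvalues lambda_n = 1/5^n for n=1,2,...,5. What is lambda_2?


The eigenvalue formula gives lambda_2 = 1/5^2
= 1/25
= 0.0400

0.0400


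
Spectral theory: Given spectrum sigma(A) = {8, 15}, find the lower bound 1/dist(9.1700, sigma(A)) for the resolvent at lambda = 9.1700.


dist(9.1700, {8, 15}) = min(|9.1700 - 8|, |9.1700 - 15|)
= min(1.1700, 5.8300) = 1.1700
Resolvent bound = 1/1.1700 = 0.8547

0.8547


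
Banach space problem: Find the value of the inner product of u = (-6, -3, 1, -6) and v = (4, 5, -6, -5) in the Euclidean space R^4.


Computing the standard inner product <u, v> = sum u_i * v_i
= -6*4 + -3*5 + 1*-6 + -6*-5
= -24 + -15 + -6 + 30
= -15

-15


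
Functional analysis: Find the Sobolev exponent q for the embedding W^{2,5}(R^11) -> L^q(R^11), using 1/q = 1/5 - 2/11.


Using the Sobolev embedding formula: 1/q = 1/p - k/n
1/q = 1/5 - 2/11 = 1/55
q = 1/(1/55) = 55

55.0000


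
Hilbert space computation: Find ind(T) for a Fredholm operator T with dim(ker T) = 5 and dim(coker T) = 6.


The Fredholm index is defined as ind(T) = dim(ker T) - dim(coker T)
= 5 - 6
= -1

-1


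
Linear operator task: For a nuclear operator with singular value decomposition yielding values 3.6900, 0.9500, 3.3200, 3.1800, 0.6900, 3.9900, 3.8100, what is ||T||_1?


The nuclear norm is the sum of all singular values.
||T||_1 = 3.6900 + 0.9500 + 3.3200 + 3.1800 + 0.6900 + 3.9900 + 3.8100
= 19.6300

19.6300


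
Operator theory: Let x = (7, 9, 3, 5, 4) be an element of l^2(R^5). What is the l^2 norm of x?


The l^2 norm = (sum |x_i|^2)^(1/2)
Sum of 2th powers = 49 + 81 + 9 + 25 + 16 = 180
||x||_2 = (180)^(1/2) = 13.4164

13.4164


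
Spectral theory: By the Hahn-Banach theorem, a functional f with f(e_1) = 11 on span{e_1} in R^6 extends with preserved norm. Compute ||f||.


The norm of f is given by ||f|| = sup_{||x||=1} |f(x)|.
On span{e_1}, ||e_1|| = 1, so ||f|| = |f(e_1)| / ||e_1||
= |11| / 1 = 11.0000

11.0000


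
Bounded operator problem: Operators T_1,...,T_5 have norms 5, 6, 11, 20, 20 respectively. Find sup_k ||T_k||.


By the Uniform Boundedness Principle, the supremum of norms is finite.
sup_k ||T_k|| = max(5, 6, 11, 20, 20) = 20

20


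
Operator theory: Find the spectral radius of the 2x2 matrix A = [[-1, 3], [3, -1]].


For a 2x2 matrix, eigenvalues satisfy lambda^2 - (trace)*lambda + det = 0
trace = -1 + -1 = -2
det = -1*-1 - 3*3 = -8
discriminant = (-2)^2 - 4*(-8) = 36
spectral radius = max |eigenvalue| = 4.0000

4.0000


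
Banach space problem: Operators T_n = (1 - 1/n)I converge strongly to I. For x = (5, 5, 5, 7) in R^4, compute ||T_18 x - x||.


T_18 x - x = (1 - 1/18)x - x = -x/18
||x|| = sqrt(124) = 11.1355
||T_18 x - x|| = ||x||/18 = 11.1355/18 = 0.6186

0.6186


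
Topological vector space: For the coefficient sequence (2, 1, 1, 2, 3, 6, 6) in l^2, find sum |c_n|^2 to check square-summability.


sum |c_n|^2 = 2^2 + 1^2 + 1^2 + 2^2 + 3^2 + 6^2 + 6^2
= 4 + 1 + 1 + 4 + 9 + 36 + 36
= 91

91


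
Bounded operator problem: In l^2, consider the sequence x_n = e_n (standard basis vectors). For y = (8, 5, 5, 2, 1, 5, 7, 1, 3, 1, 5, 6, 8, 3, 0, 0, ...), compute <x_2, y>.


x_2 = e_2 is the standard basis vector with 1 in position 2.
<x_2, y> = y_2 = 5
As n -> infinity, <x_n, y> -> 0, confirming weak convergence of (x_n) to 0.

5


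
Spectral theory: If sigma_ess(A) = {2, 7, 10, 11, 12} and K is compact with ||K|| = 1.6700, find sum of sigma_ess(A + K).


By Weyl's theorem, the essential spectrum is invariant under compact perturbations.
sigma_ess(A + K) = sigma_ess(A) = {2, 7, 10, 11, 12}
Sum = 2 + 7 + 10 + 11 + 12 = 42

42


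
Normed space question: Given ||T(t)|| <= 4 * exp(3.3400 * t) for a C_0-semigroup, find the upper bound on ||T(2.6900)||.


||T(2.6900)|| <= 4 * exp(3.3400 * 2.6900)
= 4 * exp(8.9846)
= 4 * 7979.2524
= 31917.0095

31917.0095


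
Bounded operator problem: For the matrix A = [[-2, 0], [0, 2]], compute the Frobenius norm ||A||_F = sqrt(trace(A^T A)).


||A||_F^2 = sum a_ij^2
= (-2)^2 + 0^2 + 0^2 + 2^2
= 4 + 0 + 0 + 4 = 8
||A||_F = sqrt(8) = 2.8284

2.8284


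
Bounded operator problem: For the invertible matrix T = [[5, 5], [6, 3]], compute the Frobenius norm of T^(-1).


det(T) = 5*3 - 5*6 = -15
T^(-1) = (1/-15) * [[3, -5], [-6, 5]] = [[-0.2000, 0.3333], [0.4000, -0.3333]]
||T^(-1)||_F^2 = (-0.2000)^2 + 0.3333^2 + 0.4000^2 + (-0.3333)^2 = 0.4222
||T^(-1)||_F = sqrt(0.4222) = 0.6498

0.6498


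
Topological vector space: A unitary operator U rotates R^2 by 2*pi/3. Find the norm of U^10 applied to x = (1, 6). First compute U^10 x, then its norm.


U is a rotation by theta = 2*pi/3
U^10 = rotation by 10*theta = 20*pi/3 = 2*pi/3 (mod 2*pi)
cos(2*pi/3) = -0.5000, sin(2*pi/3) = 0.8660
U^10 x = (-0.5000 * 1 - 0.8660 * 6, 0.8660 * 1 + -0.5000 * 6)
= (-5.6962, -2.1340)
||U^10 x|| = sqrt((-5.6962)^2 + (-2.1340)^2) = sqrt(37.0000) = 6.0828

6.0828


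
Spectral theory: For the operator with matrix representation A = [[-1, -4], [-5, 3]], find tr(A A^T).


trace(A * A^T) = sum of squares of all entries
= (-1)^2 + (-4)^2 + (-5)^2 + 3^2
= 1 + 16 + 25 + 9
= 51

51


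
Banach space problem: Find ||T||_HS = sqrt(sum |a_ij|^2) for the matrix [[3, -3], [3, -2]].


The Hilbert-Schmidt norm is sqrt(sum of squares of all entries).
Sum of squares = 3^2 + (-3)^2 + 3^2 + (-2)^2
= 9 + 9 + 9 + 4 = 31
||T||_HS = sqrt(31) = 5.5678

5.5678


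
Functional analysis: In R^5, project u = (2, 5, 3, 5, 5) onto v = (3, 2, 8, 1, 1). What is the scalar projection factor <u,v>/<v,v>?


Computing <u,v> = 2*3 + 5*2 + 3*8 + 5*1 + 5*1 = 50
Computing <v,v> = 3^2 + 2^2 + 8^2 + 1^2 + 1^2 = 79
Projection coefficient = 50/79 = 0.6329

0.6329


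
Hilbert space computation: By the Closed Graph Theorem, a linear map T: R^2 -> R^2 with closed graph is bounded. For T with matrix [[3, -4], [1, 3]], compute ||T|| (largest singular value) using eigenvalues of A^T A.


A^T A = [[10, -9], [-9, 25]]
trace(A^T A) = 35, det(A^T A) = 169
discriminant = 35^2 - 4*169 = 549
Largest eigenvalue of A^T A = (trace + sqrt(disc))/2 = 29.2154
||T|| = sqrt(29.2154) = 5.4051

5.4051


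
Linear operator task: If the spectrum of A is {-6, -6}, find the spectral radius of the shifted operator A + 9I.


Spectrum of A + 9I = {3, 3}
Spectral radius = max |lambda| over the shifted spectrum
= max(3, 3) = 3

3


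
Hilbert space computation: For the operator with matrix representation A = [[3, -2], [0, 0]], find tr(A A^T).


trace(A * A^T) = sum of squares of all entries
= 3^2 + (-2)^2 + 0^2 + 0^2
= 9 + 4 + 0 + 0
= 13

13


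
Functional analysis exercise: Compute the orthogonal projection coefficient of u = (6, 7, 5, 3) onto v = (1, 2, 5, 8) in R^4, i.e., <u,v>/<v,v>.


Computing <u,v> = 6*1 + 7*2 + 5*5 + 3*8 = 69
Computing <v,v> = 1^2 + 2^2 + 5^2 + 8^2 = 94
Projection coefficient = 69/94 = 0.7340

0.7340


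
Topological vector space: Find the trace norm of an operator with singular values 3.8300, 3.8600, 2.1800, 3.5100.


The nuclear norm is the sum of all singular values.
||T||_1 = 3.8300 + 3.8600 + 2.1800 + 3.5100
= 13.3800

13.3800


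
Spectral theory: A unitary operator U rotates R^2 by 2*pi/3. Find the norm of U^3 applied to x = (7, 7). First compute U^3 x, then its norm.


U is a rotation by theta = 2*pi/3
U^3 = rotation by 3*theta = 6*pi/3 = 0*pi/3 (mod 2*pi)
cos(0*pi/3) = 1.0000, sin(0*pi/3) = 0.0000
U^3 x = (1.0000 * 7 - 0.0000 * 7, 0.0000 * 7 + 1.0000 * 7)
= (7.0000, 7.0000)
||U^3 x|| = sqrt(7.0000^2 + 7.0000^2) = sqrt(98.0000) = 9.8995

9.8995


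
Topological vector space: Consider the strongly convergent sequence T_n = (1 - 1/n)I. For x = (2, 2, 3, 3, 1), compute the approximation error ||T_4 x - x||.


T_4 x - x = (1 - 1/4)x - x = -x/4
||x|| = sqrt(27) = 5.1962
||T_4 x - x|| = ||x||/4 = 5.1962/4 = 1.2990

1.2990


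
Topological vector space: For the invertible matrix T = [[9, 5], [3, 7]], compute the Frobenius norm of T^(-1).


det(T) = 9*7 - 5*3 = 48
T^(-1) = (1/48) * [[7, -5], [-3, 9]] = [[0.1458, -0.1042], [-0.0625, 0.1875]]
||T^(-1)||_F^2 = 0.1458^2 + (-0.1042)^2 + (-0.0625)^2 + 0.1875^2 = 0.0712
||T^(-1)||_F = sqrt(0.0712) = 0.2668

0.2668


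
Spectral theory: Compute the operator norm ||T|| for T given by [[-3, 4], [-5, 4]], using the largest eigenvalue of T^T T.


A^T A = [[34, -32], [-32, 32]]
trace(A^T A) = 66, det(A^T A) = 64
discriminant = 66^2 - 4*64 = 4100
Largest eigenvalue of A^T A = (trace + sqrt(disc))/2 = 65.0156
||T|| = sqrt(65.0156) = 8.0632

8.0632


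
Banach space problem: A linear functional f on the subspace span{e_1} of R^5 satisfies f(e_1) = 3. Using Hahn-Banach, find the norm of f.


The norm of f is given by ||f|| = sup_{||x||=1} |f(x)|.
On span{e_1}, ||e_1|| = 1, so ||f|| = |f(e_1)| / ||e_1||
= |3| / 1 = 3.0000

3.0000


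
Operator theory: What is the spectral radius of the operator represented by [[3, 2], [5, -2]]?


For a 2x2 matrix, eigenvalues satisfy lambda^2 - (trace)*lambda + det = 0
trace = 3 + -2 = 1
det = 3*-2 - 2*5 = -16
discriminant = 1^2 - 4*(-16) = 65
spectral radius = max |eigenvalue| = 4.5311

4.5311


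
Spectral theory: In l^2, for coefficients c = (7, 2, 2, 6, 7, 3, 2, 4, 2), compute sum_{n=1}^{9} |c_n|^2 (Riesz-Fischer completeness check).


sum |c_n|^2 = 7^2 + 2^2 + 2^2 + 6^2 + 7^2 + 3^2 + 2^2 + 4^2 + 2^2
= 49 + 4 + 4 + 36 + 49 + 9 + 4 + 16 + 4
= 175

175


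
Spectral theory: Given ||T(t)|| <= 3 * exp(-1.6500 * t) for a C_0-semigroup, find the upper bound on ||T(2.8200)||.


||T(2.8200)|| <= 3 * exp(-1.6500 * 2.8200)
= 3 * exp(-4.6530)
= 3 * 0.0095
= 0.0286

0.0286


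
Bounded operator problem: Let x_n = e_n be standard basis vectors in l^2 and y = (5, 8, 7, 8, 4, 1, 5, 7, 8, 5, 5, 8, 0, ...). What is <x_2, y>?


x_2 = e_2 is the standard basis vector with 1 in position 2.
<x_2, y> = y_2 = 8
As n -> infinity, <x_n, y> -> 0, confirming weak convergence of (x_n) to 0.

8


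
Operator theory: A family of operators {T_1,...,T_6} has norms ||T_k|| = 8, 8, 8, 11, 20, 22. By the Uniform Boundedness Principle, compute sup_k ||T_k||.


By the Uniform Boundedness Principle, the supremum of norms is finite.
sup_k ||T_k|| = max(8, 8, 8, 11, 20, 22) = 22

22


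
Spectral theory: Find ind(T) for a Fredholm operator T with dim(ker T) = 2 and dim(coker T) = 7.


The Fredholm index is defined as ind(T) = dim(ker T) - dim(coker T)
= 2 - 7
= -5

-5


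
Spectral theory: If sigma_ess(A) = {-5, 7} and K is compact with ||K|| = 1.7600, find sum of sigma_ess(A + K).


By Weyl's theorem, the essential spectrum is invariant under compact perturbations.
sigma_ess(A + K) = sigma_ess(A) = {-5, 7}
Sum = -5 + 7 = 2

2


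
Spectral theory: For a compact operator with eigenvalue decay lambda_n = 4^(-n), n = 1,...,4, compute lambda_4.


The eigenvalue formula gives lambda_4 = 1/4^4
= 1/256
= 0.0039

0.0039


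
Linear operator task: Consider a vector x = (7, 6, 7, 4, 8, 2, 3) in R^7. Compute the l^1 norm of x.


The l^1 norm equals the sum of absolute values of all components.
||x||_1 = 7 + 6 + 7 + 4 + 8 + 2 + 3
= 37

37.0000


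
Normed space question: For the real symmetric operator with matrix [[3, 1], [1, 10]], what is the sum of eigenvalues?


For a self-adjoint (symmetric) matrix, the eigenvalues are real.
The sum of eigenvalues equals the trace of the matrix.
trace = 3 + 10 = 13

13


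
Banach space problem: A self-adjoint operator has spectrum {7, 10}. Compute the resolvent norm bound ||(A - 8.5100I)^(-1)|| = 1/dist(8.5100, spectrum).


dist(8.5100, {7, 10}) = min(|8.5100 - 7|, |8.5100 - 10|)
= min(1.5100, 1.4900) = 1.4900
Resolvent bound = 1/1.4900 = 0.6711

0.6711


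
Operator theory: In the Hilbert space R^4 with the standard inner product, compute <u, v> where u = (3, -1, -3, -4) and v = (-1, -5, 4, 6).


Computing the standard inner product <u, v> = sum u_i * v_i
= 3*-1 + -1*-5 + -3*4 + -4*6
= -3 + 5 + -12 + -24
= -34

-34


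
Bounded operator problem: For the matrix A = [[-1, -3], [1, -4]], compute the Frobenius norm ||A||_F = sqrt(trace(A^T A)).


||A||_F^2 = sum a_ij^2
= (-1)^2 + (-3)^2 + 1^2 + (-4)^2
= 1 + 9 + 1 + 16 = 27
||A||_F = sqrt(27) = 5.1962

5.1962


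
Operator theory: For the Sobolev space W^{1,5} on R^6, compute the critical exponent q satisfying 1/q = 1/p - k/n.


Using the Sobolev embedding formula: 1/q = 1/p - k/n
1/q = 1/5 - 1/6 = 1/30
q = 1/(1/30) = 30

30.0000


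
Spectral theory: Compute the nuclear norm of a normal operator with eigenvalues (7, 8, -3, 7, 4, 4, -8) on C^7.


For a normal operator, singular values equal |eigenvalues|.
Trace norm = sum |lambda_i| = 7 + 8 + 3 + 7 + 4 + 4 + 8
= 41

41


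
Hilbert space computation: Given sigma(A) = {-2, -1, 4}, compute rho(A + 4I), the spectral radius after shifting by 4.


Spectrum of A + 4I = {2, 3, 8}
Spectral radius = max |lambda| over the shifted spectrum
= max(2, 3, 8) = 8

8


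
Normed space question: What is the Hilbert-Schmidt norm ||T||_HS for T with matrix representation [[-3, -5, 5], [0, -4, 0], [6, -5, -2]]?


The Hilbert-Schmidt norm is sqrt(sum of squares of all entries).
Sum of squares = (-3)^2 + (-5)^2 + 5^2 + 0^2 + (-4)^2 + 0^2 + 6^2 + (-5)^2 + (-2)^2
= 9 + 25 + 25 + 0 + 16 + 0 + 36 + 25 + 4 = 140
||T||_HS = sqrt(140) = 11.8322

11.8322


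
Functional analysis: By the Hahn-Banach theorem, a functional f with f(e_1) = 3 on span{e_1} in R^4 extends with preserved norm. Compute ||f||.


The norm of f is given by ||f|| = sup_{||x||=1} |f(x)|.
On span{e_1}, ||e_1|| = 1, so ||f|| = |f(e_1)| / ||e_1||
= |3| / 1 = 3.0000

3.0000


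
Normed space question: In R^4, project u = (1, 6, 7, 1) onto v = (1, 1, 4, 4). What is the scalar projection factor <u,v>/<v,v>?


Computing <u,v> = 1*1 + 6*1 + 7*4 + 1*4 = 39
Computing <v,v> = 1^2 + 1^2 + 4^2 + 4^2 = 34
Projection coefficient = 39/34 = 1.1471

1.1471


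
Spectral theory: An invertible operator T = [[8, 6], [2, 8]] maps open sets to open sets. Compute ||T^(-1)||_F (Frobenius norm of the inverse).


det(T) = 8*8 - 6*2 = 52
T^(-1) = (1/52) * [[8, -6], [-2, 8]] = [[0.1538, -0.1154], [-0.0385, 0.1538]]
||T^(-1)||_F^2 = 0.1538^2 + (-0.1154)^2 + (-0.0385)^2 + 0.1538^2 = 0.0621
||T^(-1)||_F = sqrt(0.0621) = 0.2493

0.2493


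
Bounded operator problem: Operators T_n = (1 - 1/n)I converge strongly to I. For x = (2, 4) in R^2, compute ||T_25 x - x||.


T_25 x - x = (1 - 1/25)x - x = -x/25
||x|| = sqrt(20) = 4.4721
||T_25 x - x|| = ||x||/25 = 4.4721/25 = 0.1789

0.1789


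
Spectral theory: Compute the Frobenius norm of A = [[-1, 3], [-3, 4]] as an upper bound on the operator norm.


||A||_F^2 = sum a_ij^2
= (-1)^2 + 3^2 + (-3)^2 + 4^2
= 1 + 9 + 9 + 16 = 35
||A||_F = sqrt(35) = 5.9161

5.9161


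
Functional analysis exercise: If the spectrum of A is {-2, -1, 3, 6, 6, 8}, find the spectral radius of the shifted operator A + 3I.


Spectrum of A + 3I = {1, 2, 6, 9, 9, 11}
Spectral radius = max |lambda| over the shifted spectrum
= max(1, 2, 6, 9, 9, 11) = 11

11


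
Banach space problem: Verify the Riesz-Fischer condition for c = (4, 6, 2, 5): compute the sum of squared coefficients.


sum |c_n|^2 = 4^2 + 6^2 + 2^2 + 5^2
= 16 + 36 + 4 + 25
= 81

81
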